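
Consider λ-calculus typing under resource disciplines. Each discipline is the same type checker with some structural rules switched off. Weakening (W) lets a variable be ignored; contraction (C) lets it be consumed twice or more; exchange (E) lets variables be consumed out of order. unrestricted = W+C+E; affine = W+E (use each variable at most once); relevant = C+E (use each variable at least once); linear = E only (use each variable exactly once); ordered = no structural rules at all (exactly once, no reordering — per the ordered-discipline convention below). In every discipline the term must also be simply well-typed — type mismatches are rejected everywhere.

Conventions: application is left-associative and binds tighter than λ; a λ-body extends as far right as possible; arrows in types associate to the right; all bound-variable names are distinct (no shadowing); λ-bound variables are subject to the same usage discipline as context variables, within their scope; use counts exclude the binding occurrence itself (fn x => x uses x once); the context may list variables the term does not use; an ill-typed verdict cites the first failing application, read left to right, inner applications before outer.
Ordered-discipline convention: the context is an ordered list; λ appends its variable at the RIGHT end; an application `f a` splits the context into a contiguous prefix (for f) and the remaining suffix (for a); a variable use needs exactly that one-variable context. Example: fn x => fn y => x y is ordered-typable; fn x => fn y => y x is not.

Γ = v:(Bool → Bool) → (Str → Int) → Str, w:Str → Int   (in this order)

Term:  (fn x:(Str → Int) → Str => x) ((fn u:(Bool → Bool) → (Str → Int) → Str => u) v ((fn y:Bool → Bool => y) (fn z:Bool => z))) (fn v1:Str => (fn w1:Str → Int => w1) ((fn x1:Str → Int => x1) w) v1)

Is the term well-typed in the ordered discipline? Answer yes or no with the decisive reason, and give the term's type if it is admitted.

yes — single-use (v, w, x, u, y, z, v1, w1, x1), ordered derivation ok; term : Str
counts: v=1, w=1, x [bound]=1, u [bound]=1, y [bound]=1, z [bound]=1, v1 [bound]=1, w1 [bound]=1, x1 [bound]=1
use order (left to right): x, u, v, y, z, w1, x1, w, v1
typing: well-typed — term : Str
all disciplines: ordered ✓ | linear ✓ | affine ✓ | relevant ✓ | unrestricted ✓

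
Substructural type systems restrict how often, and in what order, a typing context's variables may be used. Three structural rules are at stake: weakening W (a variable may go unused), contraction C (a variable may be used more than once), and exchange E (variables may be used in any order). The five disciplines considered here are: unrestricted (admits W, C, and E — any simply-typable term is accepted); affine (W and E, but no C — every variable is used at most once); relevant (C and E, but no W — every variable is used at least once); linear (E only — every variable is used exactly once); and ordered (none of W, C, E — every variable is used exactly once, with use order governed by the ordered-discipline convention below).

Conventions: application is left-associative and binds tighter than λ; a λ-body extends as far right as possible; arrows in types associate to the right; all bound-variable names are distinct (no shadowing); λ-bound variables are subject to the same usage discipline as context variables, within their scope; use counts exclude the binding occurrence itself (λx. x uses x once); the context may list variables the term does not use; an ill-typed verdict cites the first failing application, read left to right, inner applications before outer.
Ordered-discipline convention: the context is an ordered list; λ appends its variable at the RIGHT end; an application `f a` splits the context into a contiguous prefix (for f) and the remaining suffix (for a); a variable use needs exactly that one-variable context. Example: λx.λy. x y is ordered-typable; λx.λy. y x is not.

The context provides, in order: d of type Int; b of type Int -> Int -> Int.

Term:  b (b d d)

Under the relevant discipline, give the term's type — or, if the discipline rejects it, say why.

term : Int -> Int
use counts: d: 2×; b: 2×
order of uses: b, b, d, d
typing: the term checks, with type Int -> Int
across the five disciplines: ordered ✗ | linear ✗ | affine ✗ | relevant ✓ | unrestricted ✓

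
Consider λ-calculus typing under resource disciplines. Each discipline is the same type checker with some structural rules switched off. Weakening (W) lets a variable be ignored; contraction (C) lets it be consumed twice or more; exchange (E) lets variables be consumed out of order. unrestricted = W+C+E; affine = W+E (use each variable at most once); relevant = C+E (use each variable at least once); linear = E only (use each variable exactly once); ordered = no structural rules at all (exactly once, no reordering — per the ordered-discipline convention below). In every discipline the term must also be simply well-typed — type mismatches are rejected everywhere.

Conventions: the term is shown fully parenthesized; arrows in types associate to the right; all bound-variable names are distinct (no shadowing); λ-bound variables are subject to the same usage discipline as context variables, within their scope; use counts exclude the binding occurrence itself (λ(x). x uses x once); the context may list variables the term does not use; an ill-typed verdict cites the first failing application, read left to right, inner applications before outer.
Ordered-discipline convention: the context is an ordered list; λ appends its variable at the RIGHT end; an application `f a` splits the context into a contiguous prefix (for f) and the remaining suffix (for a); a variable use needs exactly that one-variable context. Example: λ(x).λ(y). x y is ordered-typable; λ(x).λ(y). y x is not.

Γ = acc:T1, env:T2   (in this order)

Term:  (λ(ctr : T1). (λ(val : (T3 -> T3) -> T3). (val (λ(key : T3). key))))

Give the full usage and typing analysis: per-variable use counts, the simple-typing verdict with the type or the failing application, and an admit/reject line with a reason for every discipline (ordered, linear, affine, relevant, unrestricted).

use counts: acc: 0, env: 0, ctr [bound]: 0, val [bound]: 1, key [bound]: 1
use order (left to right): val, key
typing: well-typed at T1 -> ((T3 -> T3) -> T3) -> T3
ordered: ✗, acc, env, ctr never used (weakening)
linear: ✗, acc, env, ctr never used (weakening)
affine: ✓, at most one use each (acc, env, ctr, val, key)
relevant: ✗, acc, env, ctr never used (weakening)
unrestricted: ✓, typability at T1 -> ((T3 -> T3) -> T3) -> T3 is all that's needed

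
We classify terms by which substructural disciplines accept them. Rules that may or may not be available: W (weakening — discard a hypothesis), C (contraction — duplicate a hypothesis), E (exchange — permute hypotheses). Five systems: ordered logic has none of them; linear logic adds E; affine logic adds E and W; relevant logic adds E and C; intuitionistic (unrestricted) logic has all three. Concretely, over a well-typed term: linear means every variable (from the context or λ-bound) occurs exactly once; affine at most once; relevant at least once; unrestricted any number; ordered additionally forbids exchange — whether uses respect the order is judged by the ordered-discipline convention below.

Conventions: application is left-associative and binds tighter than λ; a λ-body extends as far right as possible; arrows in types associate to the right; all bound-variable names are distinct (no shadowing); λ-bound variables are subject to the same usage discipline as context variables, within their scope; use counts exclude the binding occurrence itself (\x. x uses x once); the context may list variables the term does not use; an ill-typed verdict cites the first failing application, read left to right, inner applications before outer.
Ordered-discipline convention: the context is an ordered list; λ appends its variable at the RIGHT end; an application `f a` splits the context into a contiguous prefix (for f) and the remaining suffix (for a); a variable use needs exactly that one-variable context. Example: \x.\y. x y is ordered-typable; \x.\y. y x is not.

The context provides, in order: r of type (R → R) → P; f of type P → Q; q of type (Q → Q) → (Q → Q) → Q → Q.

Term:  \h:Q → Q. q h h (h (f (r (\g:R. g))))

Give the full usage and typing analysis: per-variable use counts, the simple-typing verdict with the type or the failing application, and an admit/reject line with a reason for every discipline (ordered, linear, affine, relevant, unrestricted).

usage: r ×1; f ×1; q ×1; h (bound) ×3; g (bound) ×1
left-to-right use order: q, h, h, h, f, r, g
typing: the term checks, with type (Q → Q) → Q
ordered: ✗, repeated use of h ×3
linear: ✗, repeated use of h ×3
affine: ✗, repeated use of h ×3
relevant: ✓, at least one use each (r, f, q, h, g)
unrestricted: ✓, simply typable at (Q → Q) → Q; W, C, E all held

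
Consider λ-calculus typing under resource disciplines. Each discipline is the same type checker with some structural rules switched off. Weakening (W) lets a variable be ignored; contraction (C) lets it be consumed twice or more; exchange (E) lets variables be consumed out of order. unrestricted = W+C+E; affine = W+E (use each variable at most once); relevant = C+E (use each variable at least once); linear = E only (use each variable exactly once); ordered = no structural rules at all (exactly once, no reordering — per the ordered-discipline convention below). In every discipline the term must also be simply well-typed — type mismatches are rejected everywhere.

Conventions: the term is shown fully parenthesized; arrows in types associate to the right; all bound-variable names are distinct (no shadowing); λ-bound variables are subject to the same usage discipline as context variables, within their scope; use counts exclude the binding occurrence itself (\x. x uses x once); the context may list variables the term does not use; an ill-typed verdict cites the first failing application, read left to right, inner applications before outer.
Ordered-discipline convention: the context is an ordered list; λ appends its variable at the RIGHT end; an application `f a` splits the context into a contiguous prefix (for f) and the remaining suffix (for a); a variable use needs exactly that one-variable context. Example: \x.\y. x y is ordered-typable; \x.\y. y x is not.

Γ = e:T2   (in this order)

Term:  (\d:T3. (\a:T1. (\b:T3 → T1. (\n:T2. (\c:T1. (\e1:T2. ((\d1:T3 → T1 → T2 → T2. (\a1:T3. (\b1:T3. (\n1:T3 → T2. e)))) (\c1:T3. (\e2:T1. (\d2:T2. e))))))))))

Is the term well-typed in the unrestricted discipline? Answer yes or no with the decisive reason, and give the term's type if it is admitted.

yes — type-checks (T3 → T1 → (T3 → T1) → T2 → T1 → T2 → T3 → T3 → (T3 → T2) → T2) and nothing is barred; term : T3 → T1 → (T3 → T1) → T2 → T1 → T2 → T3 → T3 → (T3 → T2) → T2
counts: e ×2, d (bound) ×0, a (bound) ×0, b (bound) ×0, n (bound) ×0, c (bound) ×0, e1 (bound) ×0, d1 (bound) ×0, a1 (bound) ×0, b1 (bound) ×0, n1 (bound) ×0, c1 (bound) ×0, e2 (bound) ×0, d2 (bound) ×0
uses in reading order: e, e
typing: well-typed at T3 → T1 → (T3 → T1) → T2 → T1 → T2 → T3 → T3 → (T3 → T2) → T2
summary: ordered ✗; linear ✗; affine ✗; relevant ✗; unrestricted ✓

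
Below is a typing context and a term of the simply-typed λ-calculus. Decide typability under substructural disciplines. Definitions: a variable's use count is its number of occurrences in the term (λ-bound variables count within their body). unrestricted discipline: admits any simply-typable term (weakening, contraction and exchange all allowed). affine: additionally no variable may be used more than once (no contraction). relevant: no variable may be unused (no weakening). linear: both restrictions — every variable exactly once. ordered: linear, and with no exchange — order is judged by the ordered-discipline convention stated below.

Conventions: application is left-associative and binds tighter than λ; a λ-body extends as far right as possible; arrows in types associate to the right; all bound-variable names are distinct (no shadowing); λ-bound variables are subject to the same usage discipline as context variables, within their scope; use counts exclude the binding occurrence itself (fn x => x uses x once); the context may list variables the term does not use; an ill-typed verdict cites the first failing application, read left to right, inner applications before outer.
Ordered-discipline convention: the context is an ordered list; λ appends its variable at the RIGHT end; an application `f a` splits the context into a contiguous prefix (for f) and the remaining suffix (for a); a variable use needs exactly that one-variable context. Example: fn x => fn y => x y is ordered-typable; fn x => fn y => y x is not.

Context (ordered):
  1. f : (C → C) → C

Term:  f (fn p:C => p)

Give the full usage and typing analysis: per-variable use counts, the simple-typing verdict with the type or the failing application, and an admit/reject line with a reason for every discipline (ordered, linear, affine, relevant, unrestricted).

variable uses: f: 1, p (λ-bound): 1
left-to-right use order: f, p
typing: the term checks, with type C
ordered: ✓ — one use each (f, p); ordered split holds
linear: ✓ — each of f, p used exactly once
affine: ✓ — at most one use each (f, p)
relevant: ✓ — every one of f, p appears
unrestricted: ✓ — type-checks (C) and nothing is barred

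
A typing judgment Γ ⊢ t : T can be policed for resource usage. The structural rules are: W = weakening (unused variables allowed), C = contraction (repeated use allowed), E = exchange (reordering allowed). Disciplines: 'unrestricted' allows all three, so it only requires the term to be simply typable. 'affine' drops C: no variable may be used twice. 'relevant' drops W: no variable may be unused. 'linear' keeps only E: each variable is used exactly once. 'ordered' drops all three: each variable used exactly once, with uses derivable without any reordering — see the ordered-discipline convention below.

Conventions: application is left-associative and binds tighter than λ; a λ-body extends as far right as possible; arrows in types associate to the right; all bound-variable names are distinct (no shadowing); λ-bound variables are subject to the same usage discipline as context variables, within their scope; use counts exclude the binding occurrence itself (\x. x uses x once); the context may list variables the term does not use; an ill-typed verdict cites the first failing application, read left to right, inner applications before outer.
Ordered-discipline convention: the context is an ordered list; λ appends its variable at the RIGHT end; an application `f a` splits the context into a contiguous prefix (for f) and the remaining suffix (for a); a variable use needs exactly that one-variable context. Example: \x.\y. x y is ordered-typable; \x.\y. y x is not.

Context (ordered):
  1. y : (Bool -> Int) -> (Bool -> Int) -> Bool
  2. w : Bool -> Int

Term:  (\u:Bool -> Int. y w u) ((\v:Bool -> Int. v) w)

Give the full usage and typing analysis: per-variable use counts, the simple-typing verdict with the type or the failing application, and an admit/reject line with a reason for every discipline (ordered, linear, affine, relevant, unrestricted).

variable uses: y ×1; w ×2; u [bound] ×1; v [bound] ×1
uses in reading order: y, w, u, v, w
typing: well-typed at Bool
ordered: ✗, needs contraction — w ×2
linear: ✗, needs contraction — w ×2
affine: ✗, needs contraction — w ×2
relevant: ✓, none of y, w, u, v goes unused
unrestricted: ✓, simply typable at Bool; W, C, E all held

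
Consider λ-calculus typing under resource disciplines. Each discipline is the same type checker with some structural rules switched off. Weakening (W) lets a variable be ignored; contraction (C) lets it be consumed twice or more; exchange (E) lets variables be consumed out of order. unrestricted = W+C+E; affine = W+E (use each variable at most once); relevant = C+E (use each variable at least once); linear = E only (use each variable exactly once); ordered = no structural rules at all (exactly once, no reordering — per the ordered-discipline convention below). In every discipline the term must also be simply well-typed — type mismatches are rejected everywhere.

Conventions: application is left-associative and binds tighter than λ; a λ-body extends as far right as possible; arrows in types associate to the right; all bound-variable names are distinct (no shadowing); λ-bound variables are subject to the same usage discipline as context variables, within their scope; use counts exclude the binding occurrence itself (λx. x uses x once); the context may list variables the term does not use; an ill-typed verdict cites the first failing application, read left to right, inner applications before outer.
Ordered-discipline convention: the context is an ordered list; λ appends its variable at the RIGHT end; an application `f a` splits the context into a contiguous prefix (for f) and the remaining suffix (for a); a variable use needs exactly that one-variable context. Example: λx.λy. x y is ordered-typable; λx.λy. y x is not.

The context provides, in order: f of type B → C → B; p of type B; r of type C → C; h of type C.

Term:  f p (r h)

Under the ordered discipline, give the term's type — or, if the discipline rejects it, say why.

term : B
use counts: f: 1; p: 1; r: 1; h: 1
left-to-right use order: f, p, r, h
typing: well-typed — term : B
per-discipline verdicts: ordered ✓ | linear ✓ | affine ✓ | relevant ✓ | unrestricted ✓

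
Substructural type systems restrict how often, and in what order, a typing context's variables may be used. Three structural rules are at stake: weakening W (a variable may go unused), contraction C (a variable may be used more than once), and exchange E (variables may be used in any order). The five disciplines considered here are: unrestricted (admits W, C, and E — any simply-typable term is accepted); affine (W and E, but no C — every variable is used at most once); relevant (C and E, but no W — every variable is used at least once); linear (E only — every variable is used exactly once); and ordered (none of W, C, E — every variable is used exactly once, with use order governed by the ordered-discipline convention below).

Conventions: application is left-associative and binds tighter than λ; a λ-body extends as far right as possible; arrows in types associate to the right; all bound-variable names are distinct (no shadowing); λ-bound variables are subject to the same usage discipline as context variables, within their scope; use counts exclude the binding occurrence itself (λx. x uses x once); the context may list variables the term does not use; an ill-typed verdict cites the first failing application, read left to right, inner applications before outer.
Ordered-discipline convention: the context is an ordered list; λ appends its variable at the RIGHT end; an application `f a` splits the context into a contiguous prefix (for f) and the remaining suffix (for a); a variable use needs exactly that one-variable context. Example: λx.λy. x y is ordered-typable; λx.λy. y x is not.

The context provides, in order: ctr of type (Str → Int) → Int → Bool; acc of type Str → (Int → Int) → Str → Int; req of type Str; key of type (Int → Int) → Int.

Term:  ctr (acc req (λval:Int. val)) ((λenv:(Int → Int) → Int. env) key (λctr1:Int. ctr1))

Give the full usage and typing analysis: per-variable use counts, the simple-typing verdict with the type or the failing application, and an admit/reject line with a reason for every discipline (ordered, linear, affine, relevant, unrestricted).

use counts: ctr: 1; acc: 1; req: 1; key: 1; val (bound): 1; env (bound): 1; ctr1 (bound): 1
left-to-right use order: ctr, acc, req, val, env, key, ctr1
typing: well-typed at Bool
ordered ✓ (ctr, acc, req, key, val, env, ctr1: once each, no exchange needed)
linear ✓ (exactly-once usage across ctr, acc, req, key, val, env, ctr1)
affine ✓ (none of ctr, acc, req, key, val, env, ctr1 used more than once)
relevant ✓ (ctr, acc, req, key, val, env, ctr1: all used, weakening unneeded)
unrestricted ✓ (type-checks (Bool) and nothing is barred)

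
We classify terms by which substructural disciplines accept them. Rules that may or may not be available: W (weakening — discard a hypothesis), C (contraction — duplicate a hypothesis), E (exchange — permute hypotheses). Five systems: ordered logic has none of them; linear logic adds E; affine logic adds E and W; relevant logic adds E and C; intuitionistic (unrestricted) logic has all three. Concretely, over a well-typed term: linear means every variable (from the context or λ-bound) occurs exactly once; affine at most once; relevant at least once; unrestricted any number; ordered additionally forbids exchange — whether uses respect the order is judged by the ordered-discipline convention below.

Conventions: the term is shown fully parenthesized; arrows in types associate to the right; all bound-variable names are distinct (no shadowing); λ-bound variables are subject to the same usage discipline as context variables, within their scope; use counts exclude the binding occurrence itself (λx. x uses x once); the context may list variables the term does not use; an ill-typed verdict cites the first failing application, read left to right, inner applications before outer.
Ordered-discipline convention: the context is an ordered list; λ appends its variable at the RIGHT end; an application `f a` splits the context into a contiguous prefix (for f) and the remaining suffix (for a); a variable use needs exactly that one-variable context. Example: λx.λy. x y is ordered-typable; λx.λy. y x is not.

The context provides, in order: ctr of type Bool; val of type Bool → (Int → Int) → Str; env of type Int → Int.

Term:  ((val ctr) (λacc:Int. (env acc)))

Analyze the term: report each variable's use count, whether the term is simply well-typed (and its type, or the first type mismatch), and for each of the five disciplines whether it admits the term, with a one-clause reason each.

use counts: ctr ×1; val ×1; env ×1; acc [bound] ×1
uses in reading order: val, ctr, env, acc
typing: ✓ — Str
ordered: ✗, no contiguous prefix/suffix split fits val, ctr, env, acc
linear: ✓, each of ctr, val, env, acc used exactly once
affine: ✓, ctr, val, env, acc: no repeats, contraction unneeded
relevant: ✓, none of ctr, val, env, acc goes unused
unrestricted: ✓, well-typed at Str; no restrictions here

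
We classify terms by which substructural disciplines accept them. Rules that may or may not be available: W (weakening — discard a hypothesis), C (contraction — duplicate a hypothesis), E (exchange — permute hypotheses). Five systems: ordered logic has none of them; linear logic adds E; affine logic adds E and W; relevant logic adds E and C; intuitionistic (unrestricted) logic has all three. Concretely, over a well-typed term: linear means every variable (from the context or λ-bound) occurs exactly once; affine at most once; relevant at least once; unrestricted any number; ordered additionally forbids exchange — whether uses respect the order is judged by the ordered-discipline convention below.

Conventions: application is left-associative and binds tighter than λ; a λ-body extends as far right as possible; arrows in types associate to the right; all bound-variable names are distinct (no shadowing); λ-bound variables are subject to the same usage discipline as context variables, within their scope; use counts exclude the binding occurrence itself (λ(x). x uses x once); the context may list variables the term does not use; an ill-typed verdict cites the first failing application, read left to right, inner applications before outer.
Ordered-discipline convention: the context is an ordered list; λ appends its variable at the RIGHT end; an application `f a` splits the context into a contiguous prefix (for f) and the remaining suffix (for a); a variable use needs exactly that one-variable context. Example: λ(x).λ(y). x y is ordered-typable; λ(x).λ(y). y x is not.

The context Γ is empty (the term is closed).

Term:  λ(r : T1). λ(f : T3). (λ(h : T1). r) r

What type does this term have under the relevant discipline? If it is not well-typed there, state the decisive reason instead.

not well-typed under relevant — f, h never used (weakening)
usage: r (bound): 2×, f (bound): 0×, h (bound): 0×
left-to-right use order: r, r
typing: ✓ — T1 -> T3 -> T1
summary: ordered ✗ | linear ✗ | affine ✗ | relevant ✗ | unrestricted ✓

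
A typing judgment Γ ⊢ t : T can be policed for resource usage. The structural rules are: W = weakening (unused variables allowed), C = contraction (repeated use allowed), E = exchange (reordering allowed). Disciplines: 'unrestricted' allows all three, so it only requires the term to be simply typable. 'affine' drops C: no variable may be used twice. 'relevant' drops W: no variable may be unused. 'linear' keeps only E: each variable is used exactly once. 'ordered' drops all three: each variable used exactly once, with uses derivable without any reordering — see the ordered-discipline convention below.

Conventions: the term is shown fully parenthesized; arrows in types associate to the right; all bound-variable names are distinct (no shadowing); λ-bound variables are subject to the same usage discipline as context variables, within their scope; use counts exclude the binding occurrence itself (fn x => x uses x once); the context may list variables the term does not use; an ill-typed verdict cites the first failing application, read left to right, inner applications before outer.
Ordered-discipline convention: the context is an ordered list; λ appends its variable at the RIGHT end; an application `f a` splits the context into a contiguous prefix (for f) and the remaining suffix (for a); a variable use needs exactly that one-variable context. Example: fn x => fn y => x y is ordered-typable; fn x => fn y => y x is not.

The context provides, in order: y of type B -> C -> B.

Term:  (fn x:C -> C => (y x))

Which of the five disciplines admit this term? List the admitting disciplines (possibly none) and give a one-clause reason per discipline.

admitted by: none
usage: y: 1, x (bound): 1
use order (left to right): y, x
typing: ill-typed: an argument C -> C mismatches the expected B
ordered: ✗ — the type mismatch rejects it
linear: ✗ — not simply typable
affine: ✗ — fails simple typing
relevant: ✗ — a type mismatch blocks all five
unrestricted: ✗ — the type mismatch rejects it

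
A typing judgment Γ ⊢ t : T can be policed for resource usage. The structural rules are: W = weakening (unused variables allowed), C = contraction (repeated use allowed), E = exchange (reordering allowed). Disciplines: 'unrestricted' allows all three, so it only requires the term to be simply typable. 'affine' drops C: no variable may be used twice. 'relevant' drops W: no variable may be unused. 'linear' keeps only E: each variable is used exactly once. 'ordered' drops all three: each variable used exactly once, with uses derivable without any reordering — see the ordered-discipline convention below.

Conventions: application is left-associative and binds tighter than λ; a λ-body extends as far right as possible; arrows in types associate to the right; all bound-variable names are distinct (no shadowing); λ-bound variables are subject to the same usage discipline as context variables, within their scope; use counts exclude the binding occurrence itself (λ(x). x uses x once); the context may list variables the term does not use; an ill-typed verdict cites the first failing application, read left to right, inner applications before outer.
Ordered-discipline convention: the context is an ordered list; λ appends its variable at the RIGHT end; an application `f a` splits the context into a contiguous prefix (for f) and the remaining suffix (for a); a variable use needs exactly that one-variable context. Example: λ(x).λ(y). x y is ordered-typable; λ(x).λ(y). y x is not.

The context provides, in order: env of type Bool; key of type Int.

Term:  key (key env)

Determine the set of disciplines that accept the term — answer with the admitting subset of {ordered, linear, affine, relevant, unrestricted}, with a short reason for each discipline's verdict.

admitted in: none
variable uses: env=1; key=2
use order (left to right): key, key, env
typing: ill-typed: non-function type Int applied to an argument
ordered ✗ (a type mismatch blocks all five)
linear ✗ (the type mismatch rejects it)
affine ✗ (not simply typable)
relevant ✗ (fails simple typing)
unrestricted ✗ (a type mismatch blocks all five)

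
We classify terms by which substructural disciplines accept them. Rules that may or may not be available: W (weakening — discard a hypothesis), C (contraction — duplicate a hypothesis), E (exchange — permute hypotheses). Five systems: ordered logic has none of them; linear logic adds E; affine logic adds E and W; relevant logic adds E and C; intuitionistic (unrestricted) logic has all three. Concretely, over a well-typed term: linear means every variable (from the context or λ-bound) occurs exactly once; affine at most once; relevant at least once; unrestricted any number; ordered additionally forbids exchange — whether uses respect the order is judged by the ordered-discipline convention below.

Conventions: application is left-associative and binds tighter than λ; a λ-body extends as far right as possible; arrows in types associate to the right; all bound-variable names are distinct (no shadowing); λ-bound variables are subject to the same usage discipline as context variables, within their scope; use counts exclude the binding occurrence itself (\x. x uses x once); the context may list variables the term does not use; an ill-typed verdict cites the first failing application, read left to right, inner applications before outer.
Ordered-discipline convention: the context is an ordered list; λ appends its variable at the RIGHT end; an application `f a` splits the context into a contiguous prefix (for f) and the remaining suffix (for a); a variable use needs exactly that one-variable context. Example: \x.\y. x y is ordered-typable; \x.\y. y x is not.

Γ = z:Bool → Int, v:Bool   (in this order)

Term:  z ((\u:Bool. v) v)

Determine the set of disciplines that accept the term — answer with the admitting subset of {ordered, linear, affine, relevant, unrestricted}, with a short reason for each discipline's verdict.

admitted in: unrestricted
variable uses: z: 1, v: 2, u (λ-bound): 0
order of uses: z, v, v
typing: ✓ — Int
ordered: ✗, v ×2 used more than once (contraction); u left unused
linear: ✗, v ×2 used more than once (contraction); u left unused
affine: ✗, v ×2 used more than once (contraction)
relevant: ✗, u left unused
unrestricted: ✓, well-typed at Int; no restrictions here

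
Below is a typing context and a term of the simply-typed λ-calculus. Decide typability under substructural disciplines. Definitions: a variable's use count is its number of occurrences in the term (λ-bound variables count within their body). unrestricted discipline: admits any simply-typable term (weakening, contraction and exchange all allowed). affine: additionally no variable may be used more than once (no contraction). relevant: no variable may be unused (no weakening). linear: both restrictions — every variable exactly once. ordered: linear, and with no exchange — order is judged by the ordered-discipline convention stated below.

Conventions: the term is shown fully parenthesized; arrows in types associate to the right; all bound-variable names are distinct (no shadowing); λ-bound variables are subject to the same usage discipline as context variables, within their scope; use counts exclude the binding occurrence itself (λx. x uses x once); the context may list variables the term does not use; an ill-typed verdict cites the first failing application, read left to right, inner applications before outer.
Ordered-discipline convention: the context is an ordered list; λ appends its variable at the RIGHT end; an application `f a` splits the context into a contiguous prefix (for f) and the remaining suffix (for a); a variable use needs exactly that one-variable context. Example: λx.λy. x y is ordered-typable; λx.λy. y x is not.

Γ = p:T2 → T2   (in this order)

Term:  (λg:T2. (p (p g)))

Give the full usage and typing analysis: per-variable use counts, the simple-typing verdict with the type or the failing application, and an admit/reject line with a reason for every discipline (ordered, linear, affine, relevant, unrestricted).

usage: p: 2×, g (λ-bound): 1×
use order (left to right): p, p, g
typing: ✓ — T2 → T2
ordered: ✗ — repeated use of p ×2
linear: ✗ — repeated use of p ×2
affine: ✗ — repeated use of p ×2
relevant: ✓ — every one of p, g appears
unrestricted: ✓ — well-typed at T2 → T2; no restrictions here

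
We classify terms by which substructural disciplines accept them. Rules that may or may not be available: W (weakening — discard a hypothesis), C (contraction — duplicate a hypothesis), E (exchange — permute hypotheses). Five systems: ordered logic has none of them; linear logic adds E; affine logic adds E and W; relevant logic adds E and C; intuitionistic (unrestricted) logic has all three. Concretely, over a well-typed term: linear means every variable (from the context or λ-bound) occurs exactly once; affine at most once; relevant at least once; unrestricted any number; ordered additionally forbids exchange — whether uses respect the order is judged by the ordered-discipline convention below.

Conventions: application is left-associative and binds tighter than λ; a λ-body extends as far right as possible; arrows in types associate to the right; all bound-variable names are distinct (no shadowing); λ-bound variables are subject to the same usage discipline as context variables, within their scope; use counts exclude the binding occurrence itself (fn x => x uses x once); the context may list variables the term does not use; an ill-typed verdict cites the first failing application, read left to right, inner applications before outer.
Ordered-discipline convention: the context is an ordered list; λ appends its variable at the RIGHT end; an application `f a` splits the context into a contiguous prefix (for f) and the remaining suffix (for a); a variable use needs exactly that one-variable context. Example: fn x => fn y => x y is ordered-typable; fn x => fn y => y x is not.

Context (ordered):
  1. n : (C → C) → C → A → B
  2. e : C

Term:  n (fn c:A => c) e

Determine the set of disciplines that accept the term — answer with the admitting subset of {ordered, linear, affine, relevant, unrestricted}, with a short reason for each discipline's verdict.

admitted in: none
variable uses: n: 1×; e: 1×; c (bound): 1×
uses in reading order: n, c, e
typing: ill-typed: a function awaiting C → C gets A → A
ordered: ✗ — the type mismatch rejects it
linear: ✗ — not simply typable
affine: ✗ — fails simple typing
relevant: ✗ — a type mismatch blocks all five
unrestricted: ✗ — the type mismatch rejects it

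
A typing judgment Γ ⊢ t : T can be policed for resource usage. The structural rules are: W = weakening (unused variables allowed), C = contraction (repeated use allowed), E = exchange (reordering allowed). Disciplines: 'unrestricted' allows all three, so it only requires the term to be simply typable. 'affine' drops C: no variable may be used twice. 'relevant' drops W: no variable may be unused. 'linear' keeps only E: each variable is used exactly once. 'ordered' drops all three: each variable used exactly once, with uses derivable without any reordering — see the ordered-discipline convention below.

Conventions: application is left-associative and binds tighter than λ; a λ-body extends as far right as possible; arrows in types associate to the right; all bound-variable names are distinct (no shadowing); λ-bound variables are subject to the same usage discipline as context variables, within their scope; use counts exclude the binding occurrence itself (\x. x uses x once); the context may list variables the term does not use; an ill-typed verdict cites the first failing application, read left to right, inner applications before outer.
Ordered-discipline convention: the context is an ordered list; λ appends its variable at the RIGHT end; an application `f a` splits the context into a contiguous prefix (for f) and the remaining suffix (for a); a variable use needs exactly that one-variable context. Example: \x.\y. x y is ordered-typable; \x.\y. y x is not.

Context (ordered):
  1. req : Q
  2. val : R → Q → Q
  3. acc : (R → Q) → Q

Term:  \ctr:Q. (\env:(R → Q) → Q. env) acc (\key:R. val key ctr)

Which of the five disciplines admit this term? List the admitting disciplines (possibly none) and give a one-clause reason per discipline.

admitted by: affine, unrestricted
use counts: req: 0, val: 1, acc: 1, ctr (λ-bound): 1, env (λ-bound): 1, key (λ-bound): 1
left-to-right use order: env, acc, val, key, ctr
typing: well-typed — term : Q → Q
ordered ✗ (req never used (weakening))
linear ✗ (req never used (weakening))
affine ✓ (req, val, acc, ctr, env, key: no repeats, contraction unneeded)
relevant ✗ (req never used (weakening))
unrestricted ✓ (well-typed at Q → Q; no restrictions here)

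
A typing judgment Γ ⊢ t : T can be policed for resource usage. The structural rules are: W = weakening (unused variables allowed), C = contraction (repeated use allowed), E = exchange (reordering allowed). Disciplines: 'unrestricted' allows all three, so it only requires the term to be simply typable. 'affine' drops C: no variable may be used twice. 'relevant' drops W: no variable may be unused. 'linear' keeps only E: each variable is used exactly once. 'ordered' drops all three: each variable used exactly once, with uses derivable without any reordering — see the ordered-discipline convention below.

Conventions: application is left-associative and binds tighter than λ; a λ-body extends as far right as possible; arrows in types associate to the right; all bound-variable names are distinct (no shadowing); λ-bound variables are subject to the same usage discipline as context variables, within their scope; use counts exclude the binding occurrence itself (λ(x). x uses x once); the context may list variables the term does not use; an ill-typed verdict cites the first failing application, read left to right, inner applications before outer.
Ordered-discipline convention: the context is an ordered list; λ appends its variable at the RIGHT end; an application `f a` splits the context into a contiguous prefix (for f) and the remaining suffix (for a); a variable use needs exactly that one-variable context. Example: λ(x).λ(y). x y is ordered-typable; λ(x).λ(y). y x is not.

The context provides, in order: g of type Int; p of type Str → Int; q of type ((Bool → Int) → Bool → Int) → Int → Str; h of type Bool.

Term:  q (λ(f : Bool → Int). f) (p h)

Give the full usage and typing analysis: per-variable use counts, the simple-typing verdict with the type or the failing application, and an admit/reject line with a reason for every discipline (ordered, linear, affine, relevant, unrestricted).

use counts: g=0, p=1, q=1, h=1, f (bound)=1
uses in reading order: q, f, p, h
typing: ill-typed: a function awaiting Str gets Bool
ordered: ✗, not simply typable
linear: ✗, fails simple typing
affine: ✗, a type mismatch blocks all five
relevant: ✗, the type mismatch rejects it
unrestricted: ✗, not simply typable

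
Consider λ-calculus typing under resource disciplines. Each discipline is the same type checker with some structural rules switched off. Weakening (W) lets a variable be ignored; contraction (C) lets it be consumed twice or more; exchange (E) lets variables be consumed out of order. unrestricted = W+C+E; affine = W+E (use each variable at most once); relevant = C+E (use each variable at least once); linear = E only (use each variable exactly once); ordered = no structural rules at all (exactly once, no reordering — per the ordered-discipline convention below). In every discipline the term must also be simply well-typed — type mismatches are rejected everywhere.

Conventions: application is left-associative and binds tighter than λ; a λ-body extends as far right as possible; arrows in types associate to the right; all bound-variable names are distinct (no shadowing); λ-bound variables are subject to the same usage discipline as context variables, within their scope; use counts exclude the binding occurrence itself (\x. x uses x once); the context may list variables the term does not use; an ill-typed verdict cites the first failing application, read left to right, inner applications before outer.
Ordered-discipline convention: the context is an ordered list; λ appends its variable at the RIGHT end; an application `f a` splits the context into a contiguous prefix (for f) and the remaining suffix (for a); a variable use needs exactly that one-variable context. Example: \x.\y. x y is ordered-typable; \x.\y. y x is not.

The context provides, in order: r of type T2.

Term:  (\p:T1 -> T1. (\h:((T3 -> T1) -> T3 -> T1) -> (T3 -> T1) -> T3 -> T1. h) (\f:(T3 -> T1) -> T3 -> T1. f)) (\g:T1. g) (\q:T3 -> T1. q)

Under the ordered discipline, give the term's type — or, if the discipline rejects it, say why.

not well-typed under ordered — r, p never used (weakening)
variable uses: r=0; p (bound)=0; h (bound)=1; f (bound)=1; g (bound)=1; q (bound)=1
order of uses: h, f, g, q
typing: well-typed at (T3 -> T1) -> T3 -> T1
summary: ordered ✗ | linear ✗ | affine ✓ | relevant ✗ | unrestricted ✓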